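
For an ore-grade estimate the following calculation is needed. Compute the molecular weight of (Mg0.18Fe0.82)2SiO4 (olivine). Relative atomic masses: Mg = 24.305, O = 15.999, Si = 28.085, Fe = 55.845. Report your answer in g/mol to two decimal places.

M = 0.36×24.305 + 1.64×55.845 + 1×28.085 + 4×15.999

192.42 g/mol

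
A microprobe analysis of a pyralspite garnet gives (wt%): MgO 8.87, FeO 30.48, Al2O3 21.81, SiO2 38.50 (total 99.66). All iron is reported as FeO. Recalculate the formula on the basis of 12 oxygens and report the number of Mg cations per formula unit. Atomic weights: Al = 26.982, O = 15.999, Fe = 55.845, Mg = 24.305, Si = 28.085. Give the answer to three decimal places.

1.029 Mg apfu

8.87 wt% MgO ÷ 40.304 g/mol = 0.22008 mol, giving 0.22008 Mg and 0.22008 O.
30.48 wt% FeO ÷ 71.844 g/mol = 0.42425 mol, giving 0.42425 Fe and 0.42425 O.
21.81 wt% Al2O3 ÷ 101.961 g/mol = 0.21391 mol, giving 0.42782 Al and 0.64173 O.
38.50 wt% SiO2 ÷ 60.083 g/mol = 0.64078 mol, giving 0.64078 Si and 1.28156 O.
Oxygen sums to 2.56762; scaling by 12/2.56762 = 4.67359 puts the formula on 12 O.
Mg: 0.22008 × 4.67359 = 1.029 atoms per formula unit.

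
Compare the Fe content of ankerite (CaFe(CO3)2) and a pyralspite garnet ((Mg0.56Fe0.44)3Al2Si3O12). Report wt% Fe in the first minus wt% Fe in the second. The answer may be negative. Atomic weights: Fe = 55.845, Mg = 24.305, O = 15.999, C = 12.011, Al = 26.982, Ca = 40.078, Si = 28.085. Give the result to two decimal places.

First mineral: 55.845 g Fe in 215.939 g formula = 25.86 wt% Fe.
Second mineral: 73.715 g Fe in 444.755 g formula = 16.57 wt% Fe.
25.86% − 16.57% gives a difference of 9.29 percentage points.

9.29 percentage points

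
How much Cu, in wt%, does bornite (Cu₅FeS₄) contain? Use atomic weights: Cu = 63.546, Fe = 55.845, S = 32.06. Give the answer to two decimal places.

63.32 wt%

Formula mass = 5*63.546 + 1*55.845 + 4*32.06 = 501.815 g/mol, of which 317.730 g is Cu.
So Cu makes up 317.730/501.815 = 0.6332 of the mass, i.e. 63.32%.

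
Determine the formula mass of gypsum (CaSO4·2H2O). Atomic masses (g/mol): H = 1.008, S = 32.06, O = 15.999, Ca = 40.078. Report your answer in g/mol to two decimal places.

Ca: 1 × 40.078 = 40.0780
S: 1 × 32.06 = 32.0600
O: 6 × 15.999 = 95.9940
H: 4 × 1.008 = 4.0320
Summing the contributions gives the formula mass.

172.16 g/mol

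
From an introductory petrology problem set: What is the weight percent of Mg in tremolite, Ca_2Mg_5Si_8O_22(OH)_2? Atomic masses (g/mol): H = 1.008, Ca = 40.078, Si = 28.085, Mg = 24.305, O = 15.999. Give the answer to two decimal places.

Molar mass of Ca_2Mg_5Si_8O_22(OH)_2: 2*40.078 + 5*24.305 + 8*28.085 + 24*15.999 + 2*1.008 = 812.353 g/mol.
Mass of Mg per formula unit: 5 × 24.305 = 121.525 g.
Weight fraction Mg = 121.525 / 812.353 = 0.1496.

14.96 mass %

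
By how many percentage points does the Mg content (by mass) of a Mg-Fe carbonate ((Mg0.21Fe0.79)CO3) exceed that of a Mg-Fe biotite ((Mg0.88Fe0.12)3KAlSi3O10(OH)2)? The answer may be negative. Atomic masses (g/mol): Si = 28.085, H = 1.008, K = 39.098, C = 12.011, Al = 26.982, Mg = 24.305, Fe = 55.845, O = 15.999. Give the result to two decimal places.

First mineral: 5.104 g Mg in 109.230 g formula = 4.67 wt% Mg.
Second mineral: 64.165 g Mg in 428.608 g formula = 14.97 wt% Mg.
4.67% − 14.97% gives a difference of -10.30 percentage points.

-10.30 percentage points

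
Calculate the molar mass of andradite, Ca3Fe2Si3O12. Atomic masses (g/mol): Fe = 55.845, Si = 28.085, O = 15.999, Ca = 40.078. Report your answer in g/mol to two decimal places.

508.17 g/mol

M = 3×40.078 + 2×55.845 + 3×28.085 + 12×15.999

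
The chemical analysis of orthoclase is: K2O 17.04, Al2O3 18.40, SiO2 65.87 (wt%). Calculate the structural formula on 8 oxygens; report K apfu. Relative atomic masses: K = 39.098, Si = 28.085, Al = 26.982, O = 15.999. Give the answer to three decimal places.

0.993 K apfu

K2O (M=94.195): mol = 0.18090; K = 0.36180, O = 0.18090.
Al2O3 (M=101.961): mol = 0.18046; Al = 0.36092, O = 0.54138.
SiO2 (M=60.083): mol = 1.09632; Si = 1.09632, O = 2.19264.
ΣO = 2.91492; factor = 8/ΣO = 2.74450.
K apfu = 0.36180 × 2.74450 = 0.993.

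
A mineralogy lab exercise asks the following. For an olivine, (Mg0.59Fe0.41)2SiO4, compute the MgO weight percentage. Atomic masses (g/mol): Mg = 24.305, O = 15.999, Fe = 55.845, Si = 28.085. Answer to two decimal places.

M((Mg0.59Fe0.41)2SiO4) = 166.554 g/mol; M(MgO) = 40.304 g/mol.
Moles MgO per formula unit = 1.18 Mg ÷ 1 = 1.1800.
MgO fraction = (1.1800 × 40.304) / 166.554 = 47.559/166.554 = 0.2855.

28.55 wt%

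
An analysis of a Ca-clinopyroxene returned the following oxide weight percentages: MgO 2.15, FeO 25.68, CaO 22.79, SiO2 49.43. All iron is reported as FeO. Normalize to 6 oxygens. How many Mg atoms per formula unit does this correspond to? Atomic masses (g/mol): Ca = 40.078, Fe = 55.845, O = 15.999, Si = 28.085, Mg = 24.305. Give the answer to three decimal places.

MgO (M=40.304): mol = 0.05334; Mg = 0.05334, O = 0.05334.
FeO (M=71.844): mol = 0.35744; Fe = 0.35744, O = 0.35744.
CaO (M=56.077): mol = 0.40641; Ca = 0.40641, O = 0.40641.
SiO2 (M=60.083): mol = 0.82270; Si = 0.82270, O = 1.64540.
ΣO = 2.46259; factor = 6/ΣO = 2.43646.
Mg apfu = 0.05334 × 2.43646 = 0.130.

0.130 Mg apfu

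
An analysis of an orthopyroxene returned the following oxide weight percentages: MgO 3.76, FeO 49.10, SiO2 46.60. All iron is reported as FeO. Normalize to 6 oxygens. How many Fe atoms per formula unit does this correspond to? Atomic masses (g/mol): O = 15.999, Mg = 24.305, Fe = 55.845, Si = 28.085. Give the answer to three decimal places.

1.761 Fe apfu

MgO: 3.76/40.304 = 0.09329 mol → 0.09329 mol Mg, 0.09329 mol O.
FeO: 49.10/71.844 = 0.68343 mol → 0.68343 mol Fe, 0.68343 mol O.
SiO2: 46.60/60.083 = 0.77559 mol → 0.77559 mol Si, 1.55118 mol O.
Total oxygen = 2.32790 mol. Normalization factor = 6/2.32790 = 2.57743.
Fe per 6 O = 0.68343 × 2.57743 = 1.761.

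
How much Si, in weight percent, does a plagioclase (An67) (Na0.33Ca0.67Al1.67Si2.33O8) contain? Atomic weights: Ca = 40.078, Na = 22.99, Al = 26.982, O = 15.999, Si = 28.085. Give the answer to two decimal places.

23.98 weight percent

Formula mass = 0.33×22.99 + 0.67×40.078 + 1.67×26.982 + 2.33×28.085 + 8×15.999 = 272.929 g/mol, of which 65.438 g is Si.
So Si makes up 65.438/272.929 = 0.2398 of the mass, i.e. 23.98%.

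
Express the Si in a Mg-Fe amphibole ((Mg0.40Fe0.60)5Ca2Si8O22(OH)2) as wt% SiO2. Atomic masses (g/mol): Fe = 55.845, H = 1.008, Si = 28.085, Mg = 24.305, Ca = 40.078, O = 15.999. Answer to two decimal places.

Molar mass of (Mg0.40Fe0.60)5Ca2Si8O22(OH)2 = 2×24.305 + 3×55.845 + 2×40.078 + 8×28.085 + 24×15.999 + 2×1.008 = 906.973 g/mol.
Each formula unit contains 8 Si, equivalent to 8/1 = 8.0000 mol SiO2.
M(SiO2) = 1×28.085 + 2×15.999 = 60.083 g/mol.
Mass of SiO2 per formula unit = 8.0000 × 60.083 = 480.664 g.
SiO2 wt% = 480.664 / 906.973 × 100 = 53.00%.

53.00 wt%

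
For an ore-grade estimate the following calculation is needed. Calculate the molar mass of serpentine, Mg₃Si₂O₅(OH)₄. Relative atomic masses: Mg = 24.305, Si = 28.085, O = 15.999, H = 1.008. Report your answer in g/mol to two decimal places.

Mg: 3 × 24.305 = 72.9150
Si: 2 × 28.085 = 56.1700
O: 9 × 15.999 = 143.9910
H: 4 × 1.008 = 4.0320
Summing the contributions gives the formula mass.

277.11 g/mol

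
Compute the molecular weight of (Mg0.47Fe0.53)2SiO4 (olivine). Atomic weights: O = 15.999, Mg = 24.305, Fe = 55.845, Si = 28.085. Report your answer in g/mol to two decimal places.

Mg: 0.94 × 24.305 = 22.8467
Fe: 1.06 × 55.845 = 59.1957
Si: 1 × 28.085 = 28.0850
O: 4 × 15.999 = 63.9960
Summing the contributions gives the formula mass.

174.12 g/mol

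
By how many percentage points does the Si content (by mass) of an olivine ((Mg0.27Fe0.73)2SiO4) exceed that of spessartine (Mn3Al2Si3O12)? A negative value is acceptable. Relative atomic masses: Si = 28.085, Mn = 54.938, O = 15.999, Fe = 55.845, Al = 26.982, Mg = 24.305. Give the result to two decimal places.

-1.98 percentage points

Si in (Mg0.27Fe0.73)2SiO4: molar mass 186.739 g/mol; 1×28.085 = 28.085 g → 15.04 wt%.
Si in Mn3Al2Si3O12: molar mass 495.021 g/mol; 3×28.085 = 84.255 g → 17.02 wt%.
Difference = 15.04 − 17.02 = -1.98 percentage points.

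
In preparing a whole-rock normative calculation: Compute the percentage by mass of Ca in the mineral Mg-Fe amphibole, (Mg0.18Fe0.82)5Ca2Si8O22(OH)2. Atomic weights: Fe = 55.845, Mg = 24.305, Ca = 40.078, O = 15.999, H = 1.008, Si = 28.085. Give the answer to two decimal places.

8.51 weight percent

M((Mg0.18Fe0.82)5Ca2Si8O22(OH)2) = 941.667 g/mol.
Ca contributes 2 × 40.078 = 80.156 g per mole.
80.156/941.667 = 0.0851 → 8.51%.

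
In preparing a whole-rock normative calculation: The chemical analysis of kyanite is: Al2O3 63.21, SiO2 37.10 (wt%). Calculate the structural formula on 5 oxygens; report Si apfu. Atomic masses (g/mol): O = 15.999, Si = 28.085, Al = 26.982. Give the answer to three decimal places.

63.21 wt% Al2O3 ÷ 101.961 g/mol = 0.61994 mol, giving 1.23988 Al and 1.85982 O.
37.10 wt% SiO2 ÷ 60.083 g/mol = 0.61748 mol, giving 0.61748 Si and 1.23496 O.
Oxygen sums to 3.09478; scaling by 5/3.09478 = 1.61562 puts the formula on 5 O.
Si: 0.61748 × 1.61562 = 0.998 atoms per formula unit.

0.998 Si apfu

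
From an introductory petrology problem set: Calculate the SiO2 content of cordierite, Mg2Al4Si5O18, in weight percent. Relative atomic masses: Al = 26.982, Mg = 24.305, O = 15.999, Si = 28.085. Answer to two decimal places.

Formula mass = 584.945 g/mol.
5 Si → 5.0000 mol SiO2 per formula unit; M(SiO2) = 60.083, so SiO2 mass = 300.415 g.
300.415/584.945 × 100 = 51.36 wt%.

51.36 wt%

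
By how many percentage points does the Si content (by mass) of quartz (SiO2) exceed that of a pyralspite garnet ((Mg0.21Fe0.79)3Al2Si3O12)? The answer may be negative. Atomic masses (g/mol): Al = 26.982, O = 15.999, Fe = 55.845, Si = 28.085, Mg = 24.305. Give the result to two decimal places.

29.11 percentage points

M(SiO2) = 60.083 g/mol, so wt% Si = 28.085/60.083 × 100 = 46.74%.
M((Mg0.21Fe0.79)3Al2Si3O12) = 477.872 g/mol, so wt% Si = 84.255/477.872 × 100 = 17.63%.
46.74 − 17.63 = 29.11 pp.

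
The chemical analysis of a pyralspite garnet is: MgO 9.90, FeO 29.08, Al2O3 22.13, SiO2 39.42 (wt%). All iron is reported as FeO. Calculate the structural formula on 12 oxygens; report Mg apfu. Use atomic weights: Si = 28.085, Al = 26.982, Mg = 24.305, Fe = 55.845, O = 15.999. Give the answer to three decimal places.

9.90 wt% MgO ÷ 40.304 g/mol = 0.24563 mol, giving 0.24563 Mg and 0.24563 O.
29.08 wt% FeO ÷ 71.844 g/mol = 0.40477 mol, giving 0.40477 Fe and 0.40477 O.
22.13 wt% Al2O3 ÷ 101.961 g/mol = 0.21704 mol, giving 0.43408 Al and 0.65112 O.
39.42 wt% SiO2 ÷ 60.083 g/mol = 0.65609 mol, giving 0.65609 Si and 1.31218 O.
Oxygen sums to 2.61370; scaling by 12/2.61370 = 4.59119 puts the formula on 12 O.
Mg: 0.24563 × 4.59119 = 1.128 atoms per formula unit.

1.128 Mg apfu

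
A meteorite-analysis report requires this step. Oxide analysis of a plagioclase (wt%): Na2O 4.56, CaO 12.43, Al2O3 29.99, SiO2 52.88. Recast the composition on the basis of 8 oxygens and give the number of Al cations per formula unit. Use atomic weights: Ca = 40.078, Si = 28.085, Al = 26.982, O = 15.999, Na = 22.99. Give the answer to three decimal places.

1.602 Al apfu

Na2O: 4.56/61.979 = 0.07357 mol → 0.14714 mol Na, 0.07357 mol O.
CaO: 12.43/56.077 = 0.22166 mol → 0.22166 mol Ca, 0.22166 mol O.
Al2O3: 29.99/101.961 = 0.29413 mol → 0.58826 mol Al, 0.88239 mol O.
SiO2: 52.88/60.083 = 0.88012 mol → 0.88012 mol Si, 1.76024 mol O.
Total oxygen = 2.93786 mol. Normalization factor = 8/2.93786 = 2.72307.
Al per 8 O = 0.58826 × 2.72307 = 1.602.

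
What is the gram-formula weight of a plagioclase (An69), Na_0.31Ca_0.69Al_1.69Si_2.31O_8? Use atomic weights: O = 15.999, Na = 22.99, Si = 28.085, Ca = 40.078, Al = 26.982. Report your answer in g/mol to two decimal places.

M = 0.31·22.99 + 0.69·40.078 + 1.69·26.982 + 2.31·28.085 + 8·15.999

273.25 g/mol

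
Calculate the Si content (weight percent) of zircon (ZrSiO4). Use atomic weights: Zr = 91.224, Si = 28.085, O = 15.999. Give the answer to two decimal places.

Formula mass = 1*91.224 + 1*28.085 + 4*15.999 = 183.305 g/mol, of which 28.085 g is Si.
So Si makes up 28.085/183.305 = 0.1532 of the mass, i.e. 15.32%.

15.32 weight percent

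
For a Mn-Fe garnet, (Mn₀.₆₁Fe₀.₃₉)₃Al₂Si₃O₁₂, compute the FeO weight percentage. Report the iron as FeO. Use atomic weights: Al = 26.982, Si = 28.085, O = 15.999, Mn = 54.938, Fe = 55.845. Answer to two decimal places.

16.94 wt%

Molar mass of (Mn₀.₆₁Fe₀.₃₉)₃Al₂Si₃O₁₂ = 1.83×54.938 + 1.17×55.845 + 2×26.982 + 3×28.085 + 12×15.999 = 496.082 g/mol.
Each formula unit contains 1.17 Fe, equivalent to 1.17/1 = 1.1700 mol FeO.
M(FeO) = 1×55.845 + 1×15.999 = 71.844 g/mol.
Mass of FeO per formula unit = 1.1700 × 71.844 = 84.057 g.
FeO wt% = 84.057 / 496.082 × 100 = 16.94%.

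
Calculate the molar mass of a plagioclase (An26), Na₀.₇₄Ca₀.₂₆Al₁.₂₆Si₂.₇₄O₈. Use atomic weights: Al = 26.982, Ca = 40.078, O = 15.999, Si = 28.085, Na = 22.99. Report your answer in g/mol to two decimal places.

266.38 g/mol

M = 0.74(22.99) + 0.26(40.078) + 1.26(26.982) + 2.74(28.085) + 8(15.999)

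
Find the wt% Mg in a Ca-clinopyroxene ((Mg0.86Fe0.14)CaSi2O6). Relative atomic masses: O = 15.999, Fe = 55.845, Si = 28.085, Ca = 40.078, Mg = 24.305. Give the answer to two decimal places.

9.46 wt%

Molar mass of (Mg0.86Fe0.14)CaSi2O6: 0.86·24.305 + 0.14·55.845 + 1·40.078 + 2·28.085 + 6·15.999 = 220.963 g/mol.
Mass of Mg per formula unit: 0.86 × 24.305 = 20.902 g.
Weight fraction Mg = 20.902 / 220.963 = 0.0946.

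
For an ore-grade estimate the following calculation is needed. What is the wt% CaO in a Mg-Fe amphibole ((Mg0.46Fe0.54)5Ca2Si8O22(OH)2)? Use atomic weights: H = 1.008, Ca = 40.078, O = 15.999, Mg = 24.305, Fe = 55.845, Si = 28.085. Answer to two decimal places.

Molar mass of (Mg0.46Fe0.54)5Ca2Si8O22(OH)2 = 2.30*24.305 + 2.70*55.845 + 2*40.078 + 8*28.085 + 24*15.999 + 2*1.008 = 897.511 g/mol.
Each formula unit contains 2 Ca, equivalent to 2/1 = 2.0000 mol CaO.
M(CaO) = 1×40.078 + 1×15.999 = 56.077 g/mol.
Mass of CaO per formula unit = 2.0000 × 56.077 = 112.154 g.
CaO wt% = 112.154 / 897.511 × 100 = 12.50%.

12.50 wt%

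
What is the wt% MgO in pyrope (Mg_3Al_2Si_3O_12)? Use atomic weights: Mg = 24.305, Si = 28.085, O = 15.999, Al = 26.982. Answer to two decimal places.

29.99 wt%

M(Mg_3Al_2Si_3O_12) = 403.122 g/mol; M(MgO) = 40.304 g/mol.
Moles MgO per formula unit = 3 Mg ÷ 1 = 3.0000.
MgO fraction = (3.0000 × 40.304) / 403.122 = 120.912/403.122 = 0.2999.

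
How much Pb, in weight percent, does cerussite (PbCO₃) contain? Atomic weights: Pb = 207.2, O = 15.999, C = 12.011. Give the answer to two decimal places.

77.54 weight percent

Molar mass of PbCO₃: 1·207.2 + 1·12.011 + 3·15.999 = 267.208 g/mol.
Mass of Pb per formula unit: 1 × 207.2 = 207.200 g.
Weight fraction Pb = 207.200 / 267.208 = 0.7754.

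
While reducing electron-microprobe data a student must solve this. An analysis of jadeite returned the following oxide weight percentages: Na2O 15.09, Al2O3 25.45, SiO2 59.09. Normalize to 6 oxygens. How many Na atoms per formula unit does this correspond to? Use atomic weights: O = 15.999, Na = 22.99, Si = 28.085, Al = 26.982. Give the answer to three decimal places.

0.987 Na apfu

Na2O: 15.09/61.979 = 0.24347 mol → 0.48694 mol Na, 0.24347 mol O.
Al2O3: 25.45/101.961 = 0.24961 mol → 0.49922 mol Al, 0.74883 mol O.
SiO2: 59.09/60.083 = 0.98347 mol → 0.98347 mol Si, 1.96694 mol O.
Total oxygen = 2.95924 mol. Normalization factor = 6/2.95924 = 2.02755.
Na per 6 O = 0.48694 × 2.02755 = 0.987.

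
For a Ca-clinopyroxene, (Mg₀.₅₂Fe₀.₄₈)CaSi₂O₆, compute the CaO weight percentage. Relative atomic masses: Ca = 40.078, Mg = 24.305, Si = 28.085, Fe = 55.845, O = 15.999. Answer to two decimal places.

M((Mg₀.₅₂Fe₀.₄₈)CaSi₂O₆) = 231.686 g/mol; M(CaO) = 56.077 g/mol.
Moles CaO per formula unit = 1 Ca ÷ 1 = 1.0000.
CaO fraction = (1.0000 × 56.077) / 231.686 = 56.077/231.686 = 0.2420.

24.20 wt%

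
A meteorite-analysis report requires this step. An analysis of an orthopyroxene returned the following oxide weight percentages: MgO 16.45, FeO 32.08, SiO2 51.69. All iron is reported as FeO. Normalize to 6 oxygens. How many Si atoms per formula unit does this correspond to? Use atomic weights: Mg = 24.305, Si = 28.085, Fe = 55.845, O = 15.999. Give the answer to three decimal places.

2.004 Si apfu

16.45 wt% MgO ÷ 40.304 g/mol = 0.40815 mol, giving 0.40815 Mg and 0.40815 O.
32.08 wt% FeO ÷ 71.844 g/mol = 0.44652 mol, giving 0.44652 Fe and 0.44652 O.
51.69 wt% SiO2 ÷ 60.083 g/mol = 0.86031 mol, giving 0.86031 Si and 1.72062 O.
Oxygen sums to 2.57529; scaling by 6/2.57529 = 2.32983 puts the formula on 6 O.
Si: 0.86031 × 2.32983 = 2.004 atoms per formula unit.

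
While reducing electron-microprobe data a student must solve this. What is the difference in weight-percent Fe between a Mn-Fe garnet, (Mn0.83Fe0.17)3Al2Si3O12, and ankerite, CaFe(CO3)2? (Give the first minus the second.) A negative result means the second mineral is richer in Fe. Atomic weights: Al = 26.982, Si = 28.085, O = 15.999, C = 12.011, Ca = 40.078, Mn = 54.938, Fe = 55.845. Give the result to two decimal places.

First mineral: 28.481 g Fe in 495.484 g formula = 5.75 wt% Fe.
Second mineral: 55.845 g Fe in 215.939 g formula = 25.86 wt% Fe.
5.75% − 25.86% gives a difference of -20.11 percentage points.

-20.11 percentage points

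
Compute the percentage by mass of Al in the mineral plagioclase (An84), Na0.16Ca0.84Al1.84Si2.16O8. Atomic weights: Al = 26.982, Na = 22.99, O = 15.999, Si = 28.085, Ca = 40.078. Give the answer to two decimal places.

18.01 mass %

Molar mass of Na0.16Ca0.84Al1.84Si2.16O8: 0.16·22.99 + 0.84·40.078 + 1.84·26.982 + 2.16·28.085 + 8·15.999 = 275.646 g/mol.
Mass of Al per formula unit: 1.84 × 26.982 = 49.647 g.
Weight fraction Al = 49.647 / 275.646 = 0.1801.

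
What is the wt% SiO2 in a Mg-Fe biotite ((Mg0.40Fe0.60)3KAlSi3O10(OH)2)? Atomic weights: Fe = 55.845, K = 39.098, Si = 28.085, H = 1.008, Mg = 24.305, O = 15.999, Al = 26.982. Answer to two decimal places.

M((Mg0.40Fe0.60)3KAlSi3O10(OH)2) = 474.026 g/mol; M(SiO2) = 60.083 g/mol.
Moles SiO2 per formula unit = 3 Si ÷ 1 = 3.0000.
SiO2 fraction = (3.0000 × 60.083) / 474.026 = 180.249/474.026 = 0.3803.

38.03 wt%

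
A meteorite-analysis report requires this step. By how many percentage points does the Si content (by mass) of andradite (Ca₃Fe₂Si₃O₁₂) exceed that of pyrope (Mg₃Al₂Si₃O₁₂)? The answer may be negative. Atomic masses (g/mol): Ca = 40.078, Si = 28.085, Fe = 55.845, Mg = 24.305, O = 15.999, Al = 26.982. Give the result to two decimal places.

First mineral: 84.255 g Si in 508.167 g formula = 16.58 wt% Si.
Second mineral: 84.255 g Si in 403.122 g formula = 20.90 wt% Si.
16.58% − 20.90% gives a difference of -4.32 percentage points.

-4.32 percentage points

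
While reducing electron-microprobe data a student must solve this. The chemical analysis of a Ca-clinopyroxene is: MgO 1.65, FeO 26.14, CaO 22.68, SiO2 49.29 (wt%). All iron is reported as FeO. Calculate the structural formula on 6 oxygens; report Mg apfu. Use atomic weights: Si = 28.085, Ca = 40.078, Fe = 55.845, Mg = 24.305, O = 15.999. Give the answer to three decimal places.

1.65 wt% MgO ÷ 40.304 g/mol = 0.04094 mol, giving 0.04094 Mg and 0.04094 O.
26.14 wt% FeO ÷ 71.844 g/mol = 0.36384 mol, giving 0.36384 Fe and 0.36384 O.
22.68 wt% CaO ÷ 56.077 g/mol = 0.40444 mol, giving 0.40444 Ca and 0.40444 O.
49.29 wt% SiO2 ÷ 60.083 g/mol = 0.82037 mol, giving 0.82037 Si and 1.64074 O.
Oxygen sums to 2.44996; scaling by 6/2.44996 = 2.44902 puts the formula on 6 O.
Mg: 0.04094 × 2.44902 = 0.100 atoms per formula unit.

0.100 Mg apfu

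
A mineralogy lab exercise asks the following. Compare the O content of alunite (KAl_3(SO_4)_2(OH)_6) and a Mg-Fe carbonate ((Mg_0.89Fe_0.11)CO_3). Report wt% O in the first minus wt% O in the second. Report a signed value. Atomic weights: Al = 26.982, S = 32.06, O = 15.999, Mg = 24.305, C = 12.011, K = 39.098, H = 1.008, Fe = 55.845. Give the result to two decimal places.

-0.60 percentage points

M(KAl_3(SO_4)_2(OH)_6) = 414.198 g/mol, so wt% O = 223.986/414.198 × 100 = 54.08%.
M((Mg_0.89Fe_0.11)CO_3) = 87.782 g/mol, so wt% O = 47.997/87.782 × 100 = 54.68%.
54.08 − 54.68 = -0.60 pp.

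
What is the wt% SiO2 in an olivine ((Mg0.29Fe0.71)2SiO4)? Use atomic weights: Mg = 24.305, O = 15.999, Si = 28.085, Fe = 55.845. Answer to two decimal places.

Molar mass of (Mg0.29Fe0.71)2SiO4 = 0.58*24.305 + 1.42*55.845 + 1*28.085 + 4*15.999 = 185.478 g/mol.
Each formula unit contains 1 Si, equivalent to 1/1 = 1.0000 mol SiO2.
M(SiO2) = 1×28.085 + 2×15.999 = 60.083 g/mol.
Mass of SiO2 per formula unit = 1.0000 × 60.083 = 60.083 g.
SiO2 wt% = 60.083 / 185.478 × 100 = 32.39%.

32.39 wt%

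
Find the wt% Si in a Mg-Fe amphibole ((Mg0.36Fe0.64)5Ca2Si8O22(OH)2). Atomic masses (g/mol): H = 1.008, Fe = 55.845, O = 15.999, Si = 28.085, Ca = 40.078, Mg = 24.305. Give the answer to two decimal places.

24.60 wt%

M((Mg0.36Fe0.64)5Ca2Si8O22(OH)2) = 913.281 g/mol.
Si contributes 8 × 28.085 = 224.680 g per mole.
224.680/913.281 = 0.2460 → 24.60%.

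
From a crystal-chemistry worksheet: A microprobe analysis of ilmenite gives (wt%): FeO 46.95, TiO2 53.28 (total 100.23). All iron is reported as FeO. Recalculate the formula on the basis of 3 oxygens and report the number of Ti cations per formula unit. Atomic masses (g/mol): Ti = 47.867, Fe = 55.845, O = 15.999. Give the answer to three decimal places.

1.007 Ti apfu

FeO: 46.95/71.844 = 0.65350 mol → 0.65350 mol Fe, 0.65350 mol O.
TiO2: 53.28/79.865 = 0.66713 mol → 0.66713 mol Ti, 1.33426 mol O.
Total oxygen = 1.98776 mol. Normalization factor = 3/1.98776 = 1.50924.
Ti per 3 O = 0.66713 × 1.50924 = 1.007.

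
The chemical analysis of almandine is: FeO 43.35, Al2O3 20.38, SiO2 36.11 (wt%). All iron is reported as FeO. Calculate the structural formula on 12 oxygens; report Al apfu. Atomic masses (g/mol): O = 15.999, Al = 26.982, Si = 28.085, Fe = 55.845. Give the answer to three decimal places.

FeO (M=71.844): mol = 0.60339; Fe = 0.60339, O = 0.60339.
Al2O3 (M=101.961): mol = 0.19988; Al = 0.39976, O = 0.59964.
SiO2 (M=60.083): mol = 0.60100; Si = 0.60100, O = 1.20200.
ΣO = 2.40503; factor = 12/ΣO = 4.98954.
Al apfu = 0.39976 × 4.98954 = 1.995.

1.995 Al apfu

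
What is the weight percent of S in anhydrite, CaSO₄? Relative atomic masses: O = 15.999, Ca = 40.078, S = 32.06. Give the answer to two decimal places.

23.55 wt%

Formula mass = 1*40.078 + 1*32.06 + 4*15.999 = 136.134 g/mol, of which 32.060 g is S.
So S makes up 32.060/136.134 = 0.2355 of the mass, i.e. 23.55%.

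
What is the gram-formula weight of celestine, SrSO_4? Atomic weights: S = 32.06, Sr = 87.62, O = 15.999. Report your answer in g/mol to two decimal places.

183.68 g/mol

The formula mass is the sum 1*87.62 + 1*32.06 + 4*15.999.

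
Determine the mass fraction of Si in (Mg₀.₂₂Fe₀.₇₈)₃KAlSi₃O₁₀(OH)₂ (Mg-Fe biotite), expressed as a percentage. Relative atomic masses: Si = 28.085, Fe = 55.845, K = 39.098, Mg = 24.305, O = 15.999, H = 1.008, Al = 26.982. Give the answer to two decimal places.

17.16 mass %

Molar mass of (Mg₀.₂₂Fe₀.₇₈)₃KAlSi₃O₁₀(OH)₂: 0.66·24.305 + 2.34·55.845 + 1·39.098 + 1·26.982 + 3·28.085 + 12·15.999 + 2·1.008 = 491.058 g/mol.
Mass of Si per formula unit: 3 × 28.085 = 84.255 g.
Weight fraction Si = 84.255 / 491.058 = 0.1716.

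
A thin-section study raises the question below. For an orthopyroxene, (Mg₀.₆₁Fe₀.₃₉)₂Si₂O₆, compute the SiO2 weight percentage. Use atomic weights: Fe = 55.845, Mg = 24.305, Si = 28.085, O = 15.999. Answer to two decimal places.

53.32 wt%

M((Mg₀.₆₁Fe₀.₃₉)₂Si₂O₆) = 225.375 g/mol; M(SiO2) = 60.083 g/mol.
Moles SiO2 per formula unit = 2 Si ÷ 1 = 2.0000.
SiO2 fraction = (2.0000 × 60.083) / 225.375 = 120.166/225.375 = 0.5332.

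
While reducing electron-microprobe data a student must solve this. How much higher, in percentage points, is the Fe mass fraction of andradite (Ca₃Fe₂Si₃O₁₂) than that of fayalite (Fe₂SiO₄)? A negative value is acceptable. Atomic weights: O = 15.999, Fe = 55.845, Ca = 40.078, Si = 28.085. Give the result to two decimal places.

-32.83 percentage points

First mineral: 111.690 g Fe in 508.167 g formula = 21.98 wt% Fe.
Second mineral: 111.690 g Fe in 203.771 g formula = 54.81 wt% Fe.
21.98% − 54.81% gives a difference of -32.83 percentage points.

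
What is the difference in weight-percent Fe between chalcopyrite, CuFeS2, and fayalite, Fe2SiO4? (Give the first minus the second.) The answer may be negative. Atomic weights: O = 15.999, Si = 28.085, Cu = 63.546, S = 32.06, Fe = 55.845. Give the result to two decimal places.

Fe in CuFeS2: molar mass 183.511 g/mol; 1×55.845 = 55.845 g → 30.43 wt%.
Fe in Fe2SiO4: molar mass 203.771 g/mol; 2×55.845 = 111.690 g → 54.81 wt%.
Difference = 30.43 − 54.81 = -24.38 percentage points.

-24.38 percentage points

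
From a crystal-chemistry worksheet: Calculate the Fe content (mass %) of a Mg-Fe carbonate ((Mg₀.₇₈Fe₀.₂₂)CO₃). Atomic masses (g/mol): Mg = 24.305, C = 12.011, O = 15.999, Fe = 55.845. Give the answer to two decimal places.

13.46 mass %

Formula mass = 0.78×24.305 + 0.22×55.845 + 1×12.011 + 3×15.999 = 91.252 g/mol, of which 12.286 g is Fe.
So Fe makes up 12.286/91.252 = 0.1346 of the mass, i.e. 13.46%.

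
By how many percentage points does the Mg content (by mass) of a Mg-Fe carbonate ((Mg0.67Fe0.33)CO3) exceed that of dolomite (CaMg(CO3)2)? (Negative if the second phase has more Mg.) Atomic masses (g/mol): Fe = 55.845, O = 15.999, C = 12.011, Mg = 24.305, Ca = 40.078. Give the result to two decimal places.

First mineral: 16.284 g Mg in 94.721 g formula = 17.19 wt% Mg.
Second mineral: 24.305 g Mg in 184.399 g formula = 13.18 wt% Mg.
17.19% − 13.18% gives a difference of 4.01 percentage points.

4.01 percentage points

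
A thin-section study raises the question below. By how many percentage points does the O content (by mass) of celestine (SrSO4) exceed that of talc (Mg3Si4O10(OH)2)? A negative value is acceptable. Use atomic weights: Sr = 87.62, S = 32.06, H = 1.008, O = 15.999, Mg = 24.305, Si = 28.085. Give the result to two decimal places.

O in SrSO4: molar mass 183.676 g/mol; 4×15.999 = 63.996 g → 34.84 wt%.
O in Mg3Si4O10(OH)2: molar mass 379.259 g/mol; 12×15.999 = 191.988 g → 50.62 wt%.
Difference = 34.84 − 50.62 = -15.78 percentage points.

-15.78 percentage points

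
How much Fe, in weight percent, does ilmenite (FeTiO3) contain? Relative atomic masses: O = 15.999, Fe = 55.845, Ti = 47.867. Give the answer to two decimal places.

36.81 weight percent

M(FeTiO3) = 151.709 g/mol.
Fe contributes 1 × 55.845 = 55.845 g per mole.
55.845/151.709 = 0.3681 → 36.81%.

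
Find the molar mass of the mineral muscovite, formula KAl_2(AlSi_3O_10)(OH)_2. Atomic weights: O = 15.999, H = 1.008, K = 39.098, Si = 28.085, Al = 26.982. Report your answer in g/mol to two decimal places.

398.30 g/mol

The formula mass is the sum 1·39.098 + 3·26.982 + 3·28.085 + 12·15.999 + 2·1.008.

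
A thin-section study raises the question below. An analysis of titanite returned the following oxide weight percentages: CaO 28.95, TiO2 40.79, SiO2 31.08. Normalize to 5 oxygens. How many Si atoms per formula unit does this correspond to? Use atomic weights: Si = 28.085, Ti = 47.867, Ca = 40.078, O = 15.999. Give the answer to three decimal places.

1.005 Si apfu

CaO (M=56.077): mol = 0.51625; Ca = 0.51625, O = 0.51625.
TiO2 (M=79.865): mol = 0.51074; Ti = 0.51074, O = 1.02148.
SiO2 (M=60.083): mol = 0.51728; Si = 0.51728, O = 1.03456.
ΣO = 2.57229; factor = 5/ΣO = 1.94379.
Si apfu = 0.51728 × 1.94379 = 1.005.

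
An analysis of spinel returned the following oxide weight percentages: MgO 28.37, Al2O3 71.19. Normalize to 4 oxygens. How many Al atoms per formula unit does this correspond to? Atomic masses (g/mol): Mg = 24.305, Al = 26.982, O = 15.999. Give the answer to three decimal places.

1.996 Al apfu

MgO: 28.37/40.304 = 0.70390 mol → 0.70390 mol Mg, 0.70390 mol O.
Al2O3: 71.19/101.961 = 0.69821 mol → 1.39642 mol Al, 2.09463 mol O.
Total oxygen = 2.79853 mol. Normalization factor = 4/2.79853 = 1.42932.
Al per 4 O = 1.39642 × 1.42932 = 1.996.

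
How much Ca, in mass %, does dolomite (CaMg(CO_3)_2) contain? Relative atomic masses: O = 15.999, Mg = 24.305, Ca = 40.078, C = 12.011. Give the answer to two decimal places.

Molar mass of CaMg(CO_3)_2: 1*40.078 + 1*24.305 + 2*12.011 + 6*15.999 = 184.399 g/mol.
Mass of Ca per formula unit: 1 × 40.078 = 40.078 g.
Weight fraction Ca = 40.078 / 184.399 = 0.2173.

21.73 mass %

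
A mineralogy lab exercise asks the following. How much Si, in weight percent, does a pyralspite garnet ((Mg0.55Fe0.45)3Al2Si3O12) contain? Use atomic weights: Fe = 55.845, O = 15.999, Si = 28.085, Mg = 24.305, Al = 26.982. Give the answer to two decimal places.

M((Mg0.55Fe0.45)3Al2Si3O12) = 445.701 g/mol.
Si contributes 3 × 28.085 = 84.255 g per mole.
84.255/445.701 = 0.1890 → 18.90%.

18.90 weight percent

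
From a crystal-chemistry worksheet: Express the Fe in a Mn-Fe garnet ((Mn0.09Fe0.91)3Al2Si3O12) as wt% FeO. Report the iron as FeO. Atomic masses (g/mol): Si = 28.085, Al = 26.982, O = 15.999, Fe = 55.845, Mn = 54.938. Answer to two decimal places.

M((Mn0.09Fe0.91)3Al2Si3O12) = 497.497 g/mol; M(FeO) = 71.844 g/mol.
Moles FeO per formula unit = 2.73 Fe ÷ 1 = 2.7300.
FeO fraction = (2.7300 × 71.844) / 497.497 = 196.134/497.497 = 0.3942.

39.42 wt%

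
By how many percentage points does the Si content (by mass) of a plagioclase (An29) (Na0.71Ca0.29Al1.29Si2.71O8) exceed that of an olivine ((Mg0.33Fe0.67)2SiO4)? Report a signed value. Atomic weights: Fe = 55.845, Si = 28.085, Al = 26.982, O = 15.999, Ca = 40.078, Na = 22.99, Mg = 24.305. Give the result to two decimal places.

First mineral: 76.110 g Si in 266.855 g formula = 28.52 wt% Si.
Second mineral: 28.085 g Si in 182.955 g formula = 15.35 wt% Si.
28.52% − 15.35% gives a difference of 13.17 percentage points.

13.17 percentage points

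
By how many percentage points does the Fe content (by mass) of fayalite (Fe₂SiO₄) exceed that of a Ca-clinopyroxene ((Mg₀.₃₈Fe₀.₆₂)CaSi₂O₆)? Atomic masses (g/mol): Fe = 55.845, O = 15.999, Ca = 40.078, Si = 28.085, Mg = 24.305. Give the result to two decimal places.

First mineral: 111.690 g Fe in 203.771 g formula = 54.81 wt% Fe.
Second mineral: 34.624 g Fe in 236.102 g formula = 14.66 wt% Fe.
54.81% − 14.66% gives a difference of 40.15 percentage points.

40.15 percentage points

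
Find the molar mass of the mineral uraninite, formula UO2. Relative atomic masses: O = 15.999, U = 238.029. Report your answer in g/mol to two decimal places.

270.03 g/mol

The formula mass is the sum 1*238.029 + 2*15.999.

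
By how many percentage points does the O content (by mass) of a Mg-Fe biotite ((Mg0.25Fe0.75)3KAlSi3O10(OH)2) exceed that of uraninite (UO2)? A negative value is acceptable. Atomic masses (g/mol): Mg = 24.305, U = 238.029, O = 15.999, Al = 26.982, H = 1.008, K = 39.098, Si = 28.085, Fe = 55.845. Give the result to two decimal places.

27.47 percentage points

M((Mg0.25Fe0.75)3KAlSi3O10(OH)2) = 488.219 g/mol, so wt% O = 191.988/488.219 × 100 = 39.32%.
M(UO2) = 270.027 g/mol, so wt% O = 31.998/270.027 × 100 = 11.85%.
39.32 − 11.85 = 27.47 pp.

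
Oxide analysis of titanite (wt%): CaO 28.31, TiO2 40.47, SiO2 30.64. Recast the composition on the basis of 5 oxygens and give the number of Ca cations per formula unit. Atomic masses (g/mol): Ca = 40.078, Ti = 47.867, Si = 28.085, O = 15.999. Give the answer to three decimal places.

CaO (M=56.077): mol = 0.50484; Ca = 0.50484, O = 0.50484.
TiO2 (M=79.865): mol = 0.50673; Ti = 0.50673, O = 1.01346.
SiO2 (M=60.083): mol = 0.50996; Si = 0.50996, O = 1.01992.
ΣO = 2.53822; factor = 5/ΣO = 1.96988.
Ca apfu = 0.50484 × 1.96988 = 0.994.

0.994 Ca apfu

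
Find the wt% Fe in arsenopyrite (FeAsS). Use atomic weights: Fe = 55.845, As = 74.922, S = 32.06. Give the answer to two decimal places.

Formula mass = 1·55.845 + 1·74.922 + 1·32.06 = 162.827 g/mol, of which 55.845 g is Fe.
So Fe makes up 55.845/162.827 = 0.3430 of the mass, i.e. 34.30%.

34.30 weight percent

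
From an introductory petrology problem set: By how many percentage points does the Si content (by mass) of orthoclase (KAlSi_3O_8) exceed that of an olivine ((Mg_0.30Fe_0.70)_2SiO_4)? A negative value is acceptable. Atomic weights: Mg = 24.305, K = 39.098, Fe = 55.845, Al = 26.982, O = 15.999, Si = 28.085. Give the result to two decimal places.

Si in KAlSi_3O_8: molar mass 278.327 g/mol; 3×28.085 = 84.255 g → 30.27 wt%.
Si in (Mg_0.30Fe_0.70)_2SiO_4: molar mass 184.847 g/mol; 1×28.085 = 28.085 g → 15.19 wt%.
Difference = 30.27 − 15.19 = 15.08 percentage points.

15.08 percentage points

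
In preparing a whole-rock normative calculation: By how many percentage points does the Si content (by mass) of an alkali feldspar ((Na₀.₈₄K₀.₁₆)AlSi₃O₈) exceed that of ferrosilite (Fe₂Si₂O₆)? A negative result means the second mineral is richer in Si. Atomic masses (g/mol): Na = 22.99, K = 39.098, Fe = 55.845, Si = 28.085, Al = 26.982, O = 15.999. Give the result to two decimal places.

10.53 percentage points

M((Na₀.₈₄K₀.₁₆)AlSi₃O₈) = 264.796 g/mol, so wt% Si = 84.255/264.796 × 100 = 31.82%.
M(Fe₂Si₂O₆) = 263.854 g/mol, so wt% Si = 56.170/263.854 × 100 = 21.29%.
31.82 − 21.29 = 10.53 pp.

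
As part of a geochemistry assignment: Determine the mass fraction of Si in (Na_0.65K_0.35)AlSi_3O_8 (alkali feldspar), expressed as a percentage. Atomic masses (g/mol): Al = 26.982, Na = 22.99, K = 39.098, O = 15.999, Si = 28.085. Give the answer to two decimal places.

Formula mass = 0.65*22.99 + 0.35*39.098 + 1*26.982 + 3*28.085 + 8*15.999 = 267.857 g/mol, of which 84.255 g is Si.
So Si makes up 84.255/267.857 = 0.3146 of the mass, i.e. 31.46%.

31.46 mass %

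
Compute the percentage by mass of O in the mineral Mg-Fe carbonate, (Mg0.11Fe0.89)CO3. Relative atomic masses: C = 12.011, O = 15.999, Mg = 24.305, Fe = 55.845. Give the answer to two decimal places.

42.71 mass %

Formula mass = 0.11·24.305 + 0.89·55.845 + 1·12.011 + 3·15.999 = 112.384 g/mol, of which 47.997 g is O.
So O makes up 47.997/112.384 = 0.4271 of the mass, i.e. 42.71%.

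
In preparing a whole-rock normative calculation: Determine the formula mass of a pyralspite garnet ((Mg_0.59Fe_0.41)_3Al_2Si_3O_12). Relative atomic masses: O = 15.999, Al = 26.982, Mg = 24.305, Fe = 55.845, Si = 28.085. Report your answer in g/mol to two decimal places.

The formula mass is the sum 1.77(24.305) + 1.23(55.845) + 2(26.982) + 3(28.085) + 12(15.999).

441.92 g/mol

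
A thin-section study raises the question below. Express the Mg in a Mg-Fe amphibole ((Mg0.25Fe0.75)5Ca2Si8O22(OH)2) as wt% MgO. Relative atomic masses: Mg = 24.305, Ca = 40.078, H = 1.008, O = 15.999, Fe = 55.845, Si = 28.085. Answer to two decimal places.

Molar mass of (Mg0.25Fe0.75)5Ca2Si8O22(OH)2 = 1.25×24.305 + 3.75×55.845 + 2×40.078 + 8×28.085 + 24×15.999 + 2×1.008 = 930.628 g/mol.
Each formula unit contains 1.25 Mg, equivalent to 1.25/1 = 1.2500 mol MgO.
M(MgO) = 1×24.305 + 1×15.999 = 40.304 g/mol.
Mass of MgO per formula unit = 1.2500 × 40.304 = 50.380 g.
MgO wt% = 50.380 / 930.628 × 100 = 5.41%.

5.41 wt%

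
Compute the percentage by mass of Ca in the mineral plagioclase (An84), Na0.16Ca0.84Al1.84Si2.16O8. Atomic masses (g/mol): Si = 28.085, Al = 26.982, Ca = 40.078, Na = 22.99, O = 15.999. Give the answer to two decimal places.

Formula mass = 0.16·22.99 + 0.84·40.078 + 1.84·26.982 + 2.16·28.085 + 8·15.999 = 275.646 g/mol, of which 33.666 g is Ca.
So Ca makes up 33.666/275.646 = 0.1221 of the mass, i.e. 12.21%.

12.21 wt%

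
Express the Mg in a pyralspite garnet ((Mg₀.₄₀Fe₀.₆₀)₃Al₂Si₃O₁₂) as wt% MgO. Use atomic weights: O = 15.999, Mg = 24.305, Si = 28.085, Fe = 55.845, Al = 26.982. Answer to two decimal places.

10.52 wt%

Formula mass = 459.894 g/mol.
1.20 Mg → 1.2000 mol MgO per formula unit; M(MgO) = 40.304, so MgO mass = 48.365 g.
48.365/459.894 × 100 = 10.52 wt%.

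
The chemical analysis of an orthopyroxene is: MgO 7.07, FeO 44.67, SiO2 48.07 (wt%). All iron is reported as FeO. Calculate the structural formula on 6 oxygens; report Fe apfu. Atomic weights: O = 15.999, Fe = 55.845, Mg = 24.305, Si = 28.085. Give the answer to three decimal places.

1.556 Fe apfu

MgO: 7.07/40.304 = 0.17542 mol → 0.17542 mol Mg, 0.17542 mol O.
FeO: 44.67/71.844 = 0.62176 mol → 0.62176 mol Fe, 0.62176 mol O.
SiO2: 48.07/60.083 = 0.80006 mol → 0.80006 mol Si, 1.60012 mol O.
Total oxygen = 2.39730 mol. Normalization factor = 6/2.39730 = 2.50282.
Fe per 6 O = 0.62176 × 2.50282 = 1.556.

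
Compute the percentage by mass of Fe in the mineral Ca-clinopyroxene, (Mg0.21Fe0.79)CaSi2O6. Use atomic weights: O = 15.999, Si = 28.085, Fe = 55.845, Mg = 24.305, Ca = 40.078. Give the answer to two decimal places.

18.27 wt%

Formula mass = 0.21×24.305 + 0.79×55.845 + 1×40.078 + 2×28.085 + 6×15.999 = 241.464 g/mol, of which 44.118 g is Fe.
So Fe makes up 44.118/241.464 = 0.1827 of the mass, i.e. 18.27%.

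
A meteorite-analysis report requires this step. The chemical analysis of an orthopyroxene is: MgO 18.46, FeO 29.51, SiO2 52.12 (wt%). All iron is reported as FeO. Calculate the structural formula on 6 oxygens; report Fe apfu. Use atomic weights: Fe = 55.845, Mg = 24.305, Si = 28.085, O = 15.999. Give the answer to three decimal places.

0.947 Fe apfu

MgO: 18.46/40.304 = 0.45802 mol → 0.45802 mol Mg, 0.45802 mol O.
FeO: 29.51/71.844 = 0.41075 mol → 0.41075 mol Fe, 0.41075 mol O.
SiO2: 52.12/60.083 = 0.86747 mol → 0.86747 mol Si, 1.73494 mol O.
Total oxygen = 2.60371 mol. Normalization factor = 6/2.60371 = 2.30440.
Fe per 6 O = 0.41075 × 2.30440 = 0.947.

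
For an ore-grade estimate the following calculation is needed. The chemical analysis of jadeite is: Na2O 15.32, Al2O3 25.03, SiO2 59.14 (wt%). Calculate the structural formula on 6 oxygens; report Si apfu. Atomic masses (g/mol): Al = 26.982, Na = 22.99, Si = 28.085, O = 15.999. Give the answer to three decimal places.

2.000 Si apfu

Na2O: 15.32/61.979 = 0.24718 mol → 0.49436 mol Na, 0.24718 mol O.
Al2O3: 25.03/101.961 = 0.24549 mol → 0.49098 mol Al, 0.73647 mol O.
SiO2: 59.14/60.083 = 0.98431 mol → 0.98431 mol Si, 1.96862 mol O.
Total oxygen = 2.95227 mol. Normalization factor = 6/2.95227 = 2.03233.
Si per 6 O = 0.98431 × 2.03233 = 2.000.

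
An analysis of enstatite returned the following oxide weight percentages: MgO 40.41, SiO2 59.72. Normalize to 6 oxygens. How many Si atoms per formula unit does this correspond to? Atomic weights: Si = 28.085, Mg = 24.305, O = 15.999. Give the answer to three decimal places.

1.994 Si apfu

MgO (M=40.304): mol = 1.00263; Mg = 1.00263, O = 1.00263.
SiO2 (M=60.083): mol = 0.99396; Si = 0.99396, O = 1.98792.
ΣO = 2.99055; factor = 6/ΣO = 2.00632.
Si apfu = 0.99396 × 2.00632 = 1.994.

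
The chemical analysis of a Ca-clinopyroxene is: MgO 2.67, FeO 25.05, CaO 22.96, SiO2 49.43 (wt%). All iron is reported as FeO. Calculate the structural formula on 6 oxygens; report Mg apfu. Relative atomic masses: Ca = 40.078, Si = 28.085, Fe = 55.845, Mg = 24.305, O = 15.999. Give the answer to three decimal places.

2.67 wt% MgO ÷ 40.304 g/mol = 0.06625 mol, giving 0.06625 Mg and 0.06625 O.
25.05 wt% FeO ÷ 71.844 g/mol = 0.34867 mol, giving 0.34867 Fe and 0.34867 O.
22.96 wt% CaO ÷ 56.077 g/mol = 0.40944 mol, giving 0.40944 Ca and 0.40944 O.
49.43 wt% SiO2 ÷ 60.083 g/mol = 0.82270 mol, giving 0.82270 Si and 1.64540 O.
Oxygen sums to 2.46976; scaling by 6/2.46976 = 2.42939 puts the formula on 6 O.
Mg: 0.06625 × 2.42939 = 0.161 atoms per formula unit.

0.161 Mg apfu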